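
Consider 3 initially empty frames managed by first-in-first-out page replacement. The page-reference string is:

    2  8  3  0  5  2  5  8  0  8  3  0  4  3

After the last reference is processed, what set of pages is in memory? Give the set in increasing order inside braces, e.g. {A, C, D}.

{0, 3, 4}

2 -> miss, frames [2]
8 -> miss, frames [2, 8]
3 -> miss, frames [2, 8, 3]
0 -> miss, evict 2, frames [8, 3, 0]
5 -> miss, evict 8, frames [3, 0, 5]
2 -> miss, evict 3, frames [0, 5, 2]
5 -> hit
8 -> miss, evict 0, frames [5, 2, 8]
0 -> miss, evict 5, frames [2, 8, 0]
8 -> hit
3 -> miss, evict 2, frames [8, 0, 3]
0 -> hit
4 -> miss, evict 8, frames [0, 3, 4]
3 -> hit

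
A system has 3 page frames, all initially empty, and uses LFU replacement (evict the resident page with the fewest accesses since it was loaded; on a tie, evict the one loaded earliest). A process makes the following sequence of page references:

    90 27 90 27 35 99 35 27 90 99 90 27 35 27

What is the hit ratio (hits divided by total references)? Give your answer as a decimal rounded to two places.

90 -> miss, frames (90)
27 -> miss, frames (90 27)
90 -> hit
27 -> hit
35 -> miss, frames (90 27 35)
99 -> miss, evict 35, frames (90 27 99)
35 -> miss, evict 99, frames (90 27 35)
27 -> hit
90 -> hit
99 -> miss, evict 35, frames (90 27 99)
90 -> hit
27 -> hit
35 -> miss, evict 99, frames (90 27 35)
27 -> hit
Hits: 7 of 14 references → 7/14 = 0.5000.

0.50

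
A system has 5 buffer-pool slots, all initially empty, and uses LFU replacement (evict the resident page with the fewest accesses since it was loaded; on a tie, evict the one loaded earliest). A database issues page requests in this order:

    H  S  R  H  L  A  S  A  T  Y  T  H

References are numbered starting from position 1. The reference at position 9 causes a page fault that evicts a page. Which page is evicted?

pos 1: H → miss, frames {H}
pos 2: S → miss, frames {H,S}
pos 3: R → miss, frames {H,S,R}
pos 4: H → hit
pos 5: L → miss, frames {H,S,R,L}
pos 6: A → miss, frames {H,S,R,L,A}
pos 7: S → hit
pos 8: A → hit
pos 9: T → miss, evict R, frames {H,S,L,A,T}
At position 9, page R is evicted.

R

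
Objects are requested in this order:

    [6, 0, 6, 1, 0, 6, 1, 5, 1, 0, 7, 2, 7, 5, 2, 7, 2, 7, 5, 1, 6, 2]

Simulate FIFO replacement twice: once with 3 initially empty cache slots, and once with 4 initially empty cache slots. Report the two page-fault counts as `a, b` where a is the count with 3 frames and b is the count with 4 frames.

8, 7

3 frames: F F . F . . . F . . F F . . . . . . . F F . → 8 faults.
4 frames: F F . F . . . F . . F F . . . . . . . . F . → 7 faults.
7 < 8: adding a frame reduced faults, as is typical.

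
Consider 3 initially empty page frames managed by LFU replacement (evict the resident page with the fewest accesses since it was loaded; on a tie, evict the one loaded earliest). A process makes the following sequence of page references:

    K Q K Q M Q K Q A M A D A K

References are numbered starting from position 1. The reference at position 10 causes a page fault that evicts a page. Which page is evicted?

A

pos 1: K → miss, frames [K]
pos 2: Q → miss, frames [K, Q]
pos 3: K → hit
pos 4: Q → hit
pos 5: M → miss, frames [K, Q, M]
pos 6: Q → hit
pos 7: K → hit
pos 8: Q → hit
pos 9: A → miss, evict M, frames [K, Q, A]
pos 10: M → miss, evict A, frames [K, Q, M]
At position 10, page A is evicted.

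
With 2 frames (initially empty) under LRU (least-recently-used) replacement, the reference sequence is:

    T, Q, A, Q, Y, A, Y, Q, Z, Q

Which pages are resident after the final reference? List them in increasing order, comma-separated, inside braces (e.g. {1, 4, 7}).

{Q, Z}

T: fault, frames [T]
Q: fault, frames [T, Q]
A: fault, evict T, frames [Q, A]
Q: hit
Y: fault, evict A, frames [Q, Y]
A: fault, evict Q, frames [Y, A]
Y: hit
Q: fault, evict A, frames [Y, Q]
Z: fault, evict Y, frames [Q, Z]
Q: hit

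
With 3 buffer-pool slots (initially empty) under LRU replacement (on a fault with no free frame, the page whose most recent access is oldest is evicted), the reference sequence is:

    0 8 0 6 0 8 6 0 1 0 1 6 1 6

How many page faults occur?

4

0: miss, frames [0]
8: miss, frames [0, 8]
0: hit
6: miss, frames [8, 0, 6]
0: hit
8: hit
6: hit
0: hit
1: miss, evict 8, frames [6, 0, 1]
0: hit
1: hit
6: hit
1: hit
6: hit
Page faults: 4.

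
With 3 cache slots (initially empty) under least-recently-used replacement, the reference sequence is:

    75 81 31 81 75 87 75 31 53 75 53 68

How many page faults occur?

7

75 → miss, frames {75}
81 → miss, frames {75,81}
31 → miss, frames {75,81,31}
81 → hit
75 → hit
87 → miss, evict 31, frames {81,75,87}
75 → hit
31 → miss, evict 81, frames {87,75,31}
53 → miss, evict 87, frames {75,31,53}
75 → hit
53 → hit
68 → miss, evict 31, frames {75,53,68}
Page faults: 7.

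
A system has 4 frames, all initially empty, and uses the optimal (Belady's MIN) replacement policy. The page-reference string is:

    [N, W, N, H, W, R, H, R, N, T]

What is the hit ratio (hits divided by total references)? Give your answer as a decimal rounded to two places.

0.50

N -> fault, frames {N}
W -> fault, frames {N,W}
N -> hit
H -> fault, frames {N,W,H}
W -> hit
R -> fault, frames {N,W,H,R}
H -> hit
R -> hit
N -> hit
T -> fault, evict R, frames {N,W,H,T}
Hits: 5 of 10 references → 5/10 = 0.5000.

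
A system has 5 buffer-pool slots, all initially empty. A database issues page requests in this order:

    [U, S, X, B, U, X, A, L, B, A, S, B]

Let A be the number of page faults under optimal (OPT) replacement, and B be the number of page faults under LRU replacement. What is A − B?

Under OPT: F F F F . . F F . . . . → 6 faults.
Under LRU: F F F F . . F F . . F . → 7 faults.
A − B = 6 − 7 = -1.

-1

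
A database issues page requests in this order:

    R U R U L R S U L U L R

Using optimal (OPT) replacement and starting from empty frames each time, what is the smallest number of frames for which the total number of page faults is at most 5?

3

f=1: 12 faults
f=2: 6 faults
f=3: 5 faults
f=4: 4 faults
Smallest f with faults ≤ 5 is 3.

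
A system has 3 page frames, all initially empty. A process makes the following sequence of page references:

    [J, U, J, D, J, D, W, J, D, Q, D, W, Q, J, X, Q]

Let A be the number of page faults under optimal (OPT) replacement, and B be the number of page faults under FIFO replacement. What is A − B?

-4

Under OPT: F F . F . . F . . F . . . F F . → 7 faults.
Under FIFO: F F . F . . F F . F F F . F F F → 11 faults.
A − B = 7 − 11 = -4.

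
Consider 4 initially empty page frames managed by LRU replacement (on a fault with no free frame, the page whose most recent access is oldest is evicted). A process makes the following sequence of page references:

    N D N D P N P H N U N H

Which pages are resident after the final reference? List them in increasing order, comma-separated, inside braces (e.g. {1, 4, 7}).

N → fault, frames [N]
D → fault, frames [N, D]
N → hit
D → hit
P → fault, frames [N, D, P]
N → hit
P → hit
H → fault, frames [D, N, P, H]
N → hit
U → fault, evict D, frames [P, H, N, U]
N → hit
H → hit

{H, N, P, U}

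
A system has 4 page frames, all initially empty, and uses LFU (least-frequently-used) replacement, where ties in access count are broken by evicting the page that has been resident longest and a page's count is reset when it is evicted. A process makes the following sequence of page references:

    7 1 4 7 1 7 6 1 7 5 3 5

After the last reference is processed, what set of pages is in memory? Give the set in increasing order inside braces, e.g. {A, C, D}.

7 -> fault, frames (7)
1 -> fault, frames (7 1)
4 -> fault, frames (7 1 4)
7 -> hit
1 -> hit
7 -> hit
6 -> fault, frames (7 1 4 6)
1 -> hit
7 -> hit
5 -> fault, evict 4, frames (7 1 6 5)
3 -> fault, evict 6, frames (7 1 5 3)
5 -> hit

{1, 3, 5, 7}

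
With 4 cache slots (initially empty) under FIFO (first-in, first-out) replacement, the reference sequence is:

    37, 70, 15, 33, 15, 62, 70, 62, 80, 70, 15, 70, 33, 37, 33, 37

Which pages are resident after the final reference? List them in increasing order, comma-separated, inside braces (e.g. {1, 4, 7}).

{15, 33, 37, 70}

37 → miss, frames {37}
70 → miss, frames {37,70}
15 → miss, frames {37,70,15}
33 → miss, frames {37,70,15,33}
15 → hit
62 → miss, evict 37, frames {70,15,33,62}
70 → hit
62 → hit
80 → miss, evict 70, frames {15,33,62,80}
70 → miss, evict 15, frames {33,62,80,70}
15 → miss, evict 33, frames {62,80,70,15}
70 → hit
33 → miss, evict 62, frames {80,70,15,33}
37 → miss, evict 80, frames {70,15,33,37}
33 → hit
37 → hit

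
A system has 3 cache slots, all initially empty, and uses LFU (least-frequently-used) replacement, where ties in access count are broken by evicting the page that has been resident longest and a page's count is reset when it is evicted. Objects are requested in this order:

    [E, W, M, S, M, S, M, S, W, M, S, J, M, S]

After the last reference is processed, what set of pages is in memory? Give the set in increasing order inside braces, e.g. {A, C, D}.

{J, M, S}

E → fault, frames [E]
W → fault, frames [E, W]
M → fault, frames [E, W, M]
S → fault, evict E, frames [W, M, S]
M → hit
S → hit
M → hit
S → hit
W → hit
M → hit
S → hit
J → fault, evict W, frames [M, S, J]
M → hit
S → hit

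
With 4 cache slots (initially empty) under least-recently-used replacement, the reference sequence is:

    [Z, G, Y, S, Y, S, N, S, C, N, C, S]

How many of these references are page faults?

6

Z → fault, frames {Z}
G → fault, frames {Z,G}
Y → fault, frames {Z,G,Y}
S → fault, frames {Z,G,Y,S}
Y → hit
S → hit
N → fault, evict Z, frames {G,Y,S,N}
S → hit
C → fault, evict G, frames {Y,N,S,C}
N → hit
C → hit
S → hit
Page faults: 6.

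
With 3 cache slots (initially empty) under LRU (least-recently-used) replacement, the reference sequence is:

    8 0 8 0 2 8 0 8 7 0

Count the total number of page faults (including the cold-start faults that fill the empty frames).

4

8 -> miss, frames [8]
0 -> miss, frames [8, 0]
8 -> hit
0 -> hit
2 -> miss, frames [8, 0, 2]
8 -> hit
0 -> hit
8 -> hit
7 -> miss, evict 2, frames [0, 8, 7]
0 -> hit
Page faults: 4.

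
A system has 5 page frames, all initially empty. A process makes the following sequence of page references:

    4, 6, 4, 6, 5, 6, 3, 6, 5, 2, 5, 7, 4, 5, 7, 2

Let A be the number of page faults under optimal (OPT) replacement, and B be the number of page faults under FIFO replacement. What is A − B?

-1

Under OPT: F F . . F . F . . F . F . . . . → 6 faults.
Under FIFO: F F . . F . F . . F . F F . . . → 7 faults.
A − B = 6 − 7 = -1.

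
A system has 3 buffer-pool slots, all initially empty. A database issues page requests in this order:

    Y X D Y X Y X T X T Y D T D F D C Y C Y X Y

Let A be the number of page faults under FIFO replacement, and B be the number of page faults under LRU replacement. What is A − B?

1

Under FIFO: F F F . . . . F . . F . . . F F F F . . F . → 10 faults.
Under LRU: F F F . . . . F . . . F . . F . F F . . F . → 9 faults.
A − B = 10 − 9 = 1.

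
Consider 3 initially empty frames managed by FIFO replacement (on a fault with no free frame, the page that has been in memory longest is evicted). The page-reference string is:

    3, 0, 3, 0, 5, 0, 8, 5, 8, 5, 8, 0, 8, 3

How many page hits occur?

3 → fault, frames [3]
0 → fault, frames [3, 0]
3 → hit
0 → hit
5 → fault, frames [3, 0, 5]
0 → hit
8 → fault, evict 3, frames [0, 5, 8]
5 → hit
8 → hit
5 → hit
8 → hit
0 → hit
8 → hit
3 → fault, evict 0, frames [5, 8, 3]
Hits: 9.

9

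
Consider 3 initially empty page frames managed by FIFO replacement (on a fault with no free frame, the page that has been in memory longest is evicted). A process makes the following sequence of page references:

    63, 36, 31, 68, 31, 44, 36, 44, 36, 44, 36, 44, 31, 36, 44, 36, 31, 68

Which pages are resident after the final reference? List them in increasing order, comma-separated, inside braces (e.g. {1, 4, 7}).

{31, 36, 68}

63 → miss, frames {63}
36 → miss, frames {63,36}
31 → miss, frames {63,36,31}
68 → miss, evict 63, frames {36,31,68}
31 → hit
44 → miss, evict 36, frames {31,68,44}
36 → miss, evict 31, frames {68,44,36}
44 → hit
36 → hit
44 → hit
36 → hit
44 → hit
31 → miss, evict 68, frames {44,36,31}
36 → hit
44 → hit
36 → hit
31 → hit
68 → miss, evict 44, frames {36,31,68}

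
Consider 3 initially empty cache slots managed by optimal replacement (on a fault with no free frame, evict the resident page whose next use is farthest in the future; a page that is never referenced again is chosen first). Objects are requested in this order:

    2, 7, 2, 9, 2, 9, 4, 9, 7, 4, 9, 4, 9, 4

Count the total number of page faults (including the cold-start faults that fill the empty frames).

4

2 -> miss, frames [2]
7 -> miss, frames [2, 7]
2 -> hit
9 -> miss, frames [2, 7, 9]
2 -> hit
9 -> hit
4 -> miss, evict 2, frames [7, 9, 4]
9 -> hit
7 -> hit
4 -> hit
9 -> hit
4 -> hit
9 -> hit
4 -> hit
Page faults: 4.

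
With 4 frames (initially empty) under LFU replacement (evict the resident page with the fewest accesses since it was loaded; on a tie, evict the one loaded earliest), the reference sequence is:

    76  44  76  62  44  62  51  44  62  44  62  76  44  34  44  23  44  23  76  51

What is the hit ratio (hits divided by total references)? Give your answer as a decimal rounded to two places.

76 -> miss, frames {76}
44 -> miss, frames {76,44}
76 -> hit
62 -> miss, frames {76,44,62}
44 -> hit
62 -> hit
51 -> miss, frames {76,44,62,51}
44 -> hit
62 -> hit
44 -> hit
62 -> hit
76 -> hit
44 -> hit
34 -> miss, evict 51, frames {76,44,62,34}
44 -> hit
23 -> miss, evict 34, frames {76,44,62,23}
44 -> hit
23 -> hit
76 -> hit
51 -> miss, evict 23, frames {76,44,62,51}
Hits: 13 of 20 references → 13/20 = 0.6500.

0.65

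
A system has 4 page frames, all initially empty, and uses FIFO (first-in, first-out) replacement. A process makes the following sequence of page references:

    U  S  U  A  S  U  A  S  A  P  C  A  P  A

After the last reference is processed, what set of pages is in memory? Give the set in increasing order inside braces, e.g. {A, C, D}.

U -> miss, frames [U]
S -> miss, frames [U, S]
U -> hit
A -> miss, frames [U, S, A]
S -> hit
U -> hit
A -> hit
S -> hit
A -> hit
P -> miss, frames [U, S, A, P]
C -> miss, evict U, frames [S, A, P, C]
A -> hit
P -> hit
A -> hit

{A, C, P, S}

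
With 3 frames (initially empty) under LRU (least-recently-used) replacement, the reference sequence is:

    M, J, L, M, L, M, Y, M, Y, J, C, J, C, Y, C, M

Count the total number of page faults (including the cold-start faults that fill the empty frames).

7

M -> fault, frames {M}
J -> fault, frames {M,J}
L -> fault, frames {M,J,L}
M -> hit
L -> hit
M -> hit
Y -> fault, evict J, frames {L,M,Y}
M -> hit
Y -> hit
J -> fault, evict L, frames {M,Y,J}
C -> fault, evict M, frames {Y,J,C}
J -> hit
C -> hit
Y -> hit
C -> hit
M -> fault, evict J, frames {Y,C,M}
Page faults: 7.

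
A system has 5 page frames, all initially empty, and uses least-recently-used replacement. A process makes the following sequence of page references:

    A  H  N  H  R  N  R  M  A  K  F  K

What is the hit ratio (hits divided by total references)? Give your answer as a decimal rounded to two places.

A -> miss, frames [A]
H -> miss, frames [A, H]
N -> miss, frames [A, H, N]
H -> hit
R -> miss, frames [A, N, H, R]
N -> hit
R -> hit
M -> miss, frames [A, H, N, R, M]
A -> hit
K -> miss, evict H, frames [N, R, M, A, K]
F -> miss, evict N, frames [R, M, A, K, F]
K -> hit
Hits: 5 of 12 references → 5/12 = 0.4167.

0.42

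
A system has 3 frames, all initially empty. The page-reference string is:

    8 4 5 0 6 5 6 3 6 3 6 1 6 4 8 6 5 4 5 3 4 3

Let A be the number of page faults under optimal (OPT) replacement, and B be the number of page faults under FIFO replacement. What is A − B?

Under OPT: F F F F F . . F . . . F . . F . F . . F . . → 10 faults.
Under FIFO: F F F F F . . F . . . F . F F F F F . F . . → 13 faults.
A − B = 10 − 13 = -3.

-3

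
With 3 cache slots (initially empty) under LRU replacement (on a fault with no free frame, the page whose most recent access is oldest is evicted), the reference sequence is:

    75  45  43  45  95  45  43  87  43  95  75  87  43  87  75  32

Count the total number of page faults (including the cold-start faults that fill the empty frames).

75 -> fault, frames (75)
45 -> fault, frames (75 45)
43 -> fault, frames (75 45 43)
45 -> hit
95 -> fault, evict 75, frames (43 45 95)
45 -> hit
43 -> hit
87 -> fault, evict 95, frames (45 43 87)
43 -> hit
95 -> fault, evict 45, frames (87 43 95)
75 -> fault, evict 87, frames (43 95 75)
87 -> fault, evict 43, frames (95 75 87)
43 -> fault, evict 95, frames (75 87 43)
87 -> hit
75 -> hit
32 -> fault, evict 43, frames (87 75 32)
Page faults: 10.

10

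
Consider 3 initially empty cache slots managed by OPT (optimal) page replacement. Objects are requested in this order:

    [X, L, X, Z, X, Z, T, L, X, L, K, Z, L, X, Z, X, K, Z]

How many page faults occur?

X: fault, frames {X}
L: fault, frames {X,L}
X: hit
Z: fault, frames {X,L,Z}
X: hit
Z: hit
T: fault, evict Z, frames {X,L,T}
L: hit
X: hit
L: hit
K: fault, evict T, frames {X,L,K}
Z: fault, evict K, frames {X,L,Z}
L: hit
X: hit
Z: hit
X: hit
K: fault, evict L, frames {X,Z,K}
Z: hit
Page faults: 7.

7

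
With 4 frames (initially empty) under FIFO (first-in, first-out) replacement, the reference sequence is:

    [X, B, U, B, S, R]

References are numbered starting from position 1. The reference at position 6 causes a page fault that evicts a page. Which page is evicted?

pos 1: X -> fault, frames (X)
pos 2: B -> fault, frames (X B)
pos 3: U -> fault, frames (X B U)
pos 4: B -> hit
pos 5: S -> fault, frames (X B U S)
pos 6: R -> fault, evict X, frames (B U S R)
At position 6, page X is evicted.

X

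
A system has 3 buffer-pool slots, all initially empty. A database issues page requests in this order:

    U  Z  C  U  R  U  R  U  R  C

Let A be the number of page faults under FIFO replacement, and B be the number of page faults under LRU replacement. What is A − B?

1

Under FIFO: F F F . F F . . . . → 5 faults.
Under LRU: F F F . F . . . . . → 4 faults.
A − B = 5 − 4 = 1.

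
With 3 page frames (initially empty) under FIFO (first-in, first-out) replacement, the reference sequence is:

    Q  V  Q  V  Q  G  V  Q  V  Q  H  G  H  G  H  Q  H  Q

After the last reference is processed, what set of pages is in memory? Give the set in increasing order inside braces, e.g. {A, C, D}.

{G, H, Q}

Q: fault, frames {Q}
V: fault, frames {Q,V}
Q: hit
V: hit
Q: hit
G: fault, frames {Q,V,G}
V: hit
Q: hit
V: hit
Q: hit
H: fault, evict Q, frames {V,G,H}
G: hit
H: hit
G: hit
H: hit
Q: fault, evict V, frames {G,H,Q}
H: hit
Q: hit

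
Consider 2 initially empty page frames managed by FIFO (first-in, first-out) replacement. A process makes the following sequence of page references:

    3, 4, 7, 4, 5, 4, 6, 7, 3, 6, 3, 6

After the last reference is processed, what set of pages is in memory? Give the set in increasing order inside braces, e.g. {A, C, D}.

{3, 6}

3 → fault, frames [3]
4 → fault, frames [3, 4]
7 → fault, evict 3, frames [4, 7]
4 → hit
5 → fault, evict 4, frames [7, 5]
4 → fault, evict 7, frames [5, 4]
6 → fault, evict 5, frames [4, 6]
7 → fault, evict 4, frames [6, 7]
3 → fault, evict 6, frames [7, 3]
6 → fault, evict 7, frames [3, 6]
3 → hit
6 → hit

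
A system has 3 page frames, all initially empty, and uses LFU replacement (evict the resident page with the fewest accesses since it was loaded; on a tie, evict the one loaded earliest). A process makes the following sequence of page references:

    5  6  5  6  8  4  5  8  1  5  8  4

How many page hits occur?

5 -> miss, frames {5}
6 -> miss, frames {5,6}
5 -> hit
6 -> hit
8 -> miss, frames {5,6,8}
4 -> miss, evict 8, frames {5,6,4}
5 -> hit
8 -> miss, evict 4, frames {5,6,8}
1 -> miss, evict 8, frames {5,6,1}
5 -> hit
8 -> miss, evict 1, frames {5,6,8}
4 -> miss, evict 8, frames {5,6,4}
Hits: 4.

4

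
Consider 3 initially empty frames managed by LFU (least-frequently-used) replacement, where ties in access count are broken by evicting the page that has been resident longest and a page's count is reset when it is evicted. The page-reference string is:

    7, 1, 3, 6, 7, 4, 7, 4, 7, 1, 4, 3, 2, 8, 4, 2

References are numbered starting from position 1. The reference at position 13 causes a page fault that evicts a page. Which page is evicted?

pos 1: 7 -> miss, frames (7)
pos 2: 1 -> miss, frames (7 1)
pos 3: 3 -> miss, frames (7 1 3)
pos 4: 6 -> miss, evict 7, frames (1 3 6)
pos 5: 7 -> miss, evict 1, frames (3 6 7)
pos 6: 4 -> miss, evict 3, frames (6 7 4)
pos 7: 7 -> hit
pos 8: 4 -> hit
pos 9: 7 -> hit
pos 10: 1 -> miss, evict 6, frames (7 4 1)
pos 11: 4 -> hit
pos 12: 3 -> miss, evict 1, frames (7 4 3)
pos 13: 2 -> miss, evict 3, frames (7 4 2)
At position 13, page 3 is evicted.

3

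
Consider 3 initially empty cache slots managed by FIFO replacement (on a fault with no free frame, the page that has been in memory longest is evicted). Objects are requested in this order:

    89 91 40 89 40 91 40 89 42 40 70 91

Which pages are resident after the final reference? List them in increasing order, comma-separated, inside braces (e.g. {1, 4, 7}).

{42, 70, 91}

89: miss, frames [89]
91: miss, frames [89, 91]
40: miss, frames [89, 91, 40]
89: hit
40: hit
91: hit
40: hit
89: hit
42: miss, evict 89, frames [91, 40, 42]
40: hit
70: miss, evict 91, frames [40, 42, 70]
91: miss, evict 40, frames [42, 70, 91]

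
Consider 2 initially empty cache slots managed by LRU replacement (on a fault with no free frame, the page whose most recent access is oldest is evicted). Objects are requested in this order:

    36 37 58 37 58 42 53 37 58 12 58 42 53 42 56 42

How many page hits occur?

5

36 → fault, frames {36}
37 → fault, frames {36,37}
58 → fault, evict 36, frames {37,58}
37 → hit
58 → hit
42 → fault, evict 37, frames {58,42}
53 → fault, evict 58, frames {42,53}
37 → fault, evict 42, frames {53,37}
58 → fault, evict 53, frames {37,58}
12 → fault, evict 37, frames {58,12}
58 → hit
42 → fault, evict 12, frames {58,42}
53 → fault, evict 58, frames {42,53}
42 → hit
56 → fault, evict 53, frames {42,56}
42 → hit
Hits: 5.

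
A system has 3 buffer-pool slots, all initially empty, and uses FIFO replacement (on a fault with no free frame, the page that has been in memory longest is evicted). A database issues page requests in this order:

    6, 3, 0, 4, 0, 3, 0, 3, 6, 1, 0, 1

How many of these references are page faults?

6: miss, frames (6)
3: miss, frames (6 3)
0: miss, frames (6 3 0)
4: miss, evict 6, frames (3 0 4)
0: hit
3: hit
0: hit
3: hit
6: miss, evict 3, frames (0 4 6)
1: miss, evict 0, frames (4 6 1)
0: miss, evict 4, frames (6 1 0)
1: hit
Page faults: 7.

7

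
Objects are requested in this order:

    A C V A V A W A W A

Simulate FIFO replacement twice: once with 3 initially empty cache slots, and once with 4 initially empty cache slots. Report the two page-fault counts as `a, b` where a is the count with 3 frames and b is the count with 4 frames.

5, 4

3 frames: F F F . . . F F . . → 5 faults.
4 frames: F F F . . . F . . . → 4 faults.
4 < 5: adding a frame reduced faults, as is typical.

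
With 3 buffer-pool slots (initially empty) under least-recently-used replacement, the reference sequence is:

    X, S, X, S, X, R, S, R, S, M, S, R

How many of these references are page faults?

4

X → miss, frames {X}
S → miss, frames {X,S}
X → hit
S → hit
X → hit
R → miss, frames {S,X,R}
S → hit
R → hit
S → hit
M → miss, evict X, frames {R,S,M}
S → hit
R → hit
Page faults: 4.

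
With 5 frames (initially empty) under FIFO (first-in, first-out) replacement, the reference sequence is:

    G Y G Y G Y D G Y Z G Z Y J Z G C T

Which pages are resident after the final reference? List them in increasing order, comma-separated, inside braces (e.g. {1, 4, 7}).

G: fault, frames {G}
Y: fault, frames {G,Y}
G: hit
Y: hit
G: hit
Y: hit
D: fault, frames {G,Y,D}
G: hit
Y: hit
Z: fault, frames {G,Y,D,Z}
G: hit
Z: hit
Y: hit
J: fault, frames {G,Y,D,Z,J}
Z: hit
G: hit
C: fault, evict G, frames {Y,D,Z,J,C}
T: fault, evict Y, frames {D,Z,J,C,T}

{C, D, J, T, Z}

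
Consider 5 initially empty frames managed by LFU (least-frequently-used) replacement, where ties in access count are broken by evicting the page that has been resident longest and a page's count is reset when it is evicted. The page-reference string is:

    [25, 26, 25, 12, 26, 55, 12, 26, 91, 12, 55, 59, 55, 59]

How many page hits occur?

25 → fault, frames [25]
26 → fault, frames [25, 26]
25 → hit
12 → fault, frames [25, 26, 12]
26 → hit
55 → fault, frames [25, 26, 12, 55]
12 → hit
26 → hit
91 → fault, frames [25, 26, 12, 55, 91]
12 → hit
55 → hit
59 → fault, evict 91, frames [25, 26, 12, 55, 59]
55 → hit
59 → hit
Hits: 8.

8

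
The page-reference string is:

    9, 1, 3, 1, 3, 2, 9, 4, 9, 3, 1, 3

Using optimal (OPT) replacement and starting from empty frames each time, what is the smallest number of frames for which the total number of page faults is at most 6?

3

f=1: 12 faults
f=2: 8 faults
f=3: 6 faults
f=4: 5 faults
f=5: 5 faults
Smallest f with faults ≤ 6 is 3.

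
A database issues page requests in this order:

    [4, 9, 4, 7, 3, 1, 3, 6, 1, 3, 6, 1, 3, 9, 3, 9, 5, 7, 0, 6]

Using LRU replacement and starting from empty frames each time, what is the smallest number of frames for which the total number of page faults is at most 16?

f=1: 20 faults
f=2: 16 faults
f=3: 11 faults
f=4: 11 faults
f=5: 11 faults
f=6: 9 faults
f=7: 8 faults
f=8: 8 faults
Smallest f with faults ≤ 16 is 2.

2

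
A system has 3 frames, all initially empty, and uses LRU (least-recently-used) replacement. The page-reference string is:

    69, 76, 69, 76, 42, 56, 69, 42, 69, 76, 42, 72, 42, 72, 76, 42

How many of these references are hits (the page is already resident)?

9

69 -> fault, frames {69}
76 -> fault, frames {69,76}
69 -> hit
76 -> hit
42 -> fault, frames {69,76,42}
56 -> fault, evict 69, frames {76,42,56}
69 -> fault, evict 76, frames {42,56,69}
42 -> hit
69 -> hit
76 -> fault, evict 56, frames {42,69,76}
42 -> hit
72 -> fault, evict 69, frames {76,42,72}
42 -> hit
72 -> hit
76 -> hit
42 -> hit
Hits: 9.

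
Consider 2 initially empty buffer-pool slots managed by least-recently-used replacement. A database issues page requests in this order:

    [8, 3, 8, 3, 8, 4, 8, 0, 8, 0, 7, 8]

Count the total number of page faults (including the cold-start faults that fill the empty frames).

8 → fault, frames [8]
3 → fault, frames [8, 3]
8 → hit
3 → hit
8 → hit
4 → fault, evict 3, frames [8, 4]
8 → hit
0 → fault, evict 4, frames [8, 0]
8 → hit
0 → hit
7 → fault, evict 8, frames [0, 7]
8 → fault, evict 0, frames [7, 8]
Page faults: 6.

6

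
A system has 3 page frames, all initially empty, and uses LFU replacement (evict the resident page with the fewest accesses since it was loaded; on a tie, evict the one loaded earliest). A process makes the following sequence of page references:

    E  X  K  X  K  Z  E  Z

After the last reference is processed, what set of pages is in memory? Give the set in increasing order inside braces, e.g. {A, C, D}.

{K, X, Z}

E: miss, frames {E}
X: miss, frames {E,X}
K: miss, frames {E,X,K}
X: hit
K: hit
Z: miss, evict E, frames {X,K,Z}
E: miss, evict Z, frames {X,K,E}
Z: miss, evict E, frames {X,K,Z}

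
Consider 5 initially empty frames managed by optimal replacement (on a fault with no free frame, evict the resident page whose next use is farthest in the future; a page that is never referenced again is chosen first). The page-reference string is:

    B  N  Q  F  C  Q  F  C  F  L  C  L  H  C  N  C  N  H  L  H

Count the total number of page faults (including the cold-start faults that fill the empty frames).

7

B → fault, frames (B)
N → fault, frames (B N)
Q → fault, frames (B N Q)
F → fault, frames (B N Q F)
C → fault, frames (B N Q F C)
Q → hit
F → hit
C → hit
F → hit
L → fault, evict F, frames (B N Q C L)
C → hit
L → hit
H → fault, evict Q, frames (B N C L H)
C → hit
N → hit
C → hit
N → hit
H → hit
L → hit
H → hit
Page faults: 7.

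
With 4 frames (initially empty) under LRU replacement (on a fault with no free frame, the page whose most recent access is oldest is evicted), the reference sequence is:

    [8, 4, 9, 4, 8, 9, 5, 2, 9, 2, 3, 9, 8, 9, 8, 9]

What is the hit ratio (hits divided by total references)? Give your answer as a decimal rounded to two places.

0.56

8 -> miss, frames {8}
4 -> miss, frames {8,4}
9 -> miss, frames {8,4,9}
4 -> hit
8 -> hit
9 -> hit
5 -> miss, frames {4,8,9,5}
2 -> miss, evict 4, frames {8,9,5,2}
9 -> hit
2 -> hit
3 -> miss, evict 8, frames {5,9,2,3}
9 -> hit
8 -> miss, evict 5, frames {2,3,9,8}
9 -> hit
8 -> hit
9 -> hit
Hits: 9 of 16 references → 9/16 = 0.5625.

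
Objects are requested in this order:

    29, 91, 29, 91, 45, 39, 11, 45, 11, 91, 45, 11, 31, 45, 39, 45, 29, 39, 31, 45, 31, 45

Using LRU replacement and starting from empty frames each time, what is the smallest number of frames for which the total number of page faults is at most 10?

4

f=1: 22 faults
f=2: 16 faults
f=3: 11 faults
f=4: 8 faults
f=5: 7 faults
f=6: 6 faults
Smallest f with faults ≤ 10 is 4.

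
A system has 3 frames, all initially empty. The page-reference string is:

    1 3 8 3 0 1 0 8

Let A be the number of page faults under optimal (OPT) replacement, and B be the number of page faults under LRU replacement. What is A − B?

-2

Under OPT: F F F . F . . . → 4 faults.
Under LRU: F F F . F F . F → 6 faults.
A − B = 4 − 6 = -2.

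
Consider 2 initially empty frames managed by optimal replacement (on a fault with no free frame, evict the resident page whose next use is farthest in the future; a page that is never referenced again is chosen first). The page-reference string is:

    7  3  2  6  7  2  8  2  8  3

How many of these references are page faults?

7: fault, frames (7)
3: fault, frames (7 3)
2: fault, evict 3, frames (7 2)
6: fault, evict 2, frames (7 6)
7: hit
2: fault, evict 6, frames (7 2)
8: fault, evict 7, frames (2 8)
2: hit
8: hit
3: fault, evict 8, frames (2 3)
Page faults: 7.

7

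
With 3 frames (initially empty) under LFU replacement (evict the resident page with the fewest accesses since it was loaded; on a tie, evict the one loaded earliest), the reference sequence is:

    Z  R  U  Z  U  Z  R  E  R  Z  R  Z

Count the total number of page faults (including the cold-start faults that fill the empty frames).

5

Z -> miss, frames [Z]
R -> miss, frames [Z, R]
U -> miss, frames [Z, R, U]
Z -> hit
U -> hit
Z -> hit
R -> hit
E -> miss, evict R, frames [Z, U, E]
R -> miss, evict E, frames [Z, U, R]
Z -> hit
R -> hit
Z -> hit
Page faults: 5.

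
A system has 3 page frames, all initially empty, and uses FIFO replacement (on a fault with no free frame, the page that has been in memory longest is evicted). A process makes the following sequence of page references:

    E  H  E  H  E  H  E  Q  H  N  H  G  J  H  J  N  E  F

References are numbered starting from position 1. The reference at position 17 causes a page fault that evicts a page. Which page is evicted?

J

pos 1: E -> miss, frames [E]
pos 2: H -> miss, frames [E, H]
pos 3: E -> hit
pos 4: H -> hit
pos 5: E -> hit
pos 6: H -> hit
pos 7: E -> hit
pos 8: Q -> miss, frames [E, H, Q]
pos 9: H -> hit
pos 10: N -> miss, evict E, frames [H, Q, N]
pos 11: H -> hit
pos 12: G -> miss, evict H, frames [Q, N, G]
pos 13: J -> miss, evict Q, frames [N, G, J]
pos 14: H -> miss, evict N, frames [G, J, H]
pos 15: J -> hit
pos 16: N -> miss, evict G, frames [J, H, N]
pos 17: E -> miss, evict J, frames [H, N, E]
At position 17, page J is evicted.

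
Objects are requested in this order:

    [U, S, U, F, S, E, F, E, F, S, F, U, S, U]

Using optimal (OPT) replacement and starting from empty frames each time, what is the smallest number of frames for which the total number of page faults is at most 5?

3

f=1: 14 faults
f=2: 6 faults
f=3: 5 faults
f=4: 4 faults
Smallest f with faults ≤ 5 is 3.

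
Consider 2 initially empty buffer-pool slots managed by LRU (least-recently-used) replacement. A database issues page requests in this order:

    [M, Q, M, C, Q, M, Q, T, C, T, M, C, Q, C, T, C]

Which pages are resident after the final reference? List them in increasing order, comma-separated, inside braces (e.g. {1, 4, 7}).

{C, T}

M -> miss, frames {M}
Q -> miss, frames {M,Q}
M -> hit
C -> miss, evict Q, frames {M,C}
Q -> miss, evict M, frames {C,Q}
M -> miss, evict C, frames {Q,M}
Q -> hit
T -> miss, evict M, frames {Q,T}
C -> miss, evict Q, frames {T,C}
T -> hit
M -> miss, evict C, frames {T,M}
C -> miss, evict T, frames {M,C}
Q -> miss, evict M, frames {C,Q}
C -> hit
T -> miss, evict Q, frames {C,T}
C -> hit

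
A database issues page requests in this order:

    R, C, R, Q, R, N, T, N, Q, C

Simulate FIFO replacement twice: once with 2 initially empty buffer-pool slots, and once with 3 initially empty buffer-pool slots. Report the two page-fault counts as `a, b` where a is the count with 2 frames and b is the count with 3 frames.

2 frames: F F . F F F F . F F → 8 faults.
3 frames: F F . F . F F . . F → 6 faults.
6 < 8: adding a frame reduced faults, as is typical.

8, 6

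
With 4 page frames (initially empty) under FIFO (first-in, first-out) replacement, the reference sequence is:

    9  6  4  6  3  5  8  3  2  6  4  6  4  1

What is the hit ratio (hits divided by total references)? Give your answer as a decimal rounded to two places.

0.29

9: fault, frames {9}
6: fault, frames {9,6}
4: fault, frames {9,6,4}
6: hit
3: fault, frames {9,6,4,3}
5: fault, evict 9, frames {6,4,3,5}
8: fault, evict 6, frames {4,3,5,8}
3: hit
2: fault, evict 4, frames {3,5,8,2}
6: fault, evict 3, frames {5,8,2,6}
4: fault, evict 5, frames {8,2,6,4}
6: hit
4: hit
1: fault, evict 8, frames {2,6,4,1}
Hits: 4 of 14 references → 4/14 = 0.2857.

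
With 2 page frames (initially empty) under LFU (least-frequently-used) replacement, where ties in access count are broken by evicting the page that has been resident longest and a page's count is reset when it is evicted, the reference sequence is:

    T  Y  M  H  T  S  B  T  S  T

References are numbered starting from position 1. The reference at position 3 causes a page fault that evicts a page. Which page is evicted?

T

pos 1: T → miss, frames (T)
pos 2: Y → miss, frames (T Y)
pos 3: M → miss, evict T, frames (Y M)
At position 3, page T is evicted.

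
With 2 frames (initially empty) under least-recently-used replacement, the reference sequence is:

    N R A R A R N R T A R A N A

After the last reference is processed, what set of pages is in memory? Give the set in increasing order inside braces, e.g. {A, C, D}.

{A, N}

N -> fault, frames (N)
R -> fault, frames (N R)
A -> fault, evict N, frames (R A)
R -> hit
A -> hit
R -> hit
N -> fault, evict A, frames (R N)
R -> hit
T -> fault, evict N, frames (R T)
A -> fault, evict R, frames (T A)
R -> fault, evict T, frames (A R)
A -> hit
N -> fault, evict R, frames (A N)
A -> hit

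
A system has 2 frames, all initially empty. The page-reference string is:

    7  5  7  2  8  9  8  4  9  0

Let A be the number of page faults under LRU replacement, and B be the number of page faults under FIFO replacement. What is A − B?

Under LRU: F F . F F F . F F F → 8 faults.
Under FIFO: F F . F F F . F . F → 7 faults.
A − B = 8 − 7 = 1.

1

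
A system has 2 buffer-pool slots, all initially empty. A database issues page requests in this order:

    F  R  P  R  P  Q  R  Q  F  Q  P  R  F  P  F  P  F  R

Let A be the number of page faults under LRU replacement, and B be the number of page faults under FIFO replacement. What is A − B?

Under LRU: F F F . . F F . F . F F F F . . . F → 11 faults.
Under FIFO: F F F . . F F . F F F F F F . . . F → 12 faults.
A − B = 11 − 12 = -1.

-1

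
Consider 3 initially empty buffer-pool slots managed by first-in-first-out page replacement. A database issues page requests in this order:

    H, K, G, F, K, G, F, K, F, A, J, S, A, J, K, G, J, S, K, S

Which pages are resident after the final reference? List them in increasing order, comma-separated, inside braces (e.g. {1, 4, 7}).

H: miss, frames (H)
K: miss, frames (H K)
G: miss, frames (H K G)
F: miss, evict H, frames (K G F)
K: hit
G: hit
F: hit
K: hit
F: hit
A: miss, evict K, frames (G F A)
J: miss, evict G, frames (F A J)
S: miss, evict F, frames (A J S)
A: hit
J: hit
K: miss, evict A, frames (J S K)
G: miss, evict J, frames (S K G)
J: miss, evict S, frames (K G J)
S: miss, evict K, frames (G J S)
K: miss, evict G, frames (J S K)
S: hit

{J, K, S}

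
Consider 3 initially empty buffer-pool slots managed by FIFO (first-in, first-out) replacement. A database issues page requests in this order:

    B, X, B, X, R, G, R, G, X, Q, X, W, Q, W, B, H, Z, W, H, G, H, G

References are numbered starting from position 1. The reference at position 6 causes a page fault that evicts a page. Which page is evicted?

B

pos 1: B → miss, frames [B]
pos 2: X → miss, frames [B, X]
pos 3: B → hit
pos 4: X → hit
pos 5: R → miss, frames [B, X, R]
pos 6: G → miss, evict B, frames [X, R, G]
At position 6, page B is evicted.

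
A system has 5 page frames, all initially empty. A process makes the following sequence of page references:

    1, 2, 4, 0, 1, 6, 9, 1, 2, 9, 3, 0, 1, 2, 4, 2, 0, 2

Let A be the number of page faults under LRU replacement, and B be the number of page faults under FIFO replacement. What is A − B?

Under LRU: F F F F . F F . F . F F . . F . . . → 10 faults.
Under FIFO: F F F F . F F F F . F F . . F . . . → 11 faults.
A − B = 10 − 11 = -1.

-1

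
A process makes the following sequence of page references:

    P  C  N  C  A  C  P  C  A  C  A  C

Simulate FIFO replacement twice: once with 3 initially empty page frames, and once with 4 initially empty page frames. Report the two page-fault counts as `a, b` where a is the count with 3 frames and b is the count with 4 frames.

3 frames: F F F . F . F F . . . . → 6 faults.
4 frames: F F F . F . . . . . . . → 4 faults.
4 < 6: adding a frame reduced faults, as is typical.

6, 4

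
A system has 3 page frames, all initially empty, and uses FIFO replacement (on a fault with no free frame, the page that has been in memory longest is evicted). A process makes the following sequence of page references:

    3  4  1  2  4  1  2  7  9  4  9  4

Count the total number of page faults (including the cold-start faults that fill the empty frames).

7

3: miss, frames [3]
4: miss, frames [3, 4]
1: miss, frames [3, 4, 1]
2: miss, evict 3, frames [4, 1, 2]
4: hit
1: hit
2: hit
7: miss, evict 4, frames [1, 2, 7]
9: miss, evict 1, frames [2, 7, 9]
4: miss, evict 2, frames [7, 9, 4]
9: hit
4: hit
Page faults: 7.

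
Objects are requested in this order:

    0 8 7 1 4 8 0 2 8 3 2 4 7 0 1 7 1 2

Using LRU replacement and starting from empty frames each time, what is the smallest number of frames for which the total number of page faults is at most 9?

6

f=1: 18 faults
f=2: 17 faults
f=3: 14 faults
f=4: 13 faults
f=5: 10 faults
f=6: 9 faults
f=7: 7 faults
Smallest f with faults ≤ 9 is 6.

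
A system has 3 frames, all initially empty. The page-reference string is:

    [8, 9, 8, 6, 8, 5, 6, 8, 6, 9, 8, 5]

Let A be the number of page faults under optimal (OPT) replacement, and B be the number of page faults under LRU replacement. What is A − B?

-1

Under OPT: F F . F . F . . . F . . → 5 faults.
Under LRU: F F . F . F . . . F . F → 6 faults.
A − B = 5 − 6 = -1.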